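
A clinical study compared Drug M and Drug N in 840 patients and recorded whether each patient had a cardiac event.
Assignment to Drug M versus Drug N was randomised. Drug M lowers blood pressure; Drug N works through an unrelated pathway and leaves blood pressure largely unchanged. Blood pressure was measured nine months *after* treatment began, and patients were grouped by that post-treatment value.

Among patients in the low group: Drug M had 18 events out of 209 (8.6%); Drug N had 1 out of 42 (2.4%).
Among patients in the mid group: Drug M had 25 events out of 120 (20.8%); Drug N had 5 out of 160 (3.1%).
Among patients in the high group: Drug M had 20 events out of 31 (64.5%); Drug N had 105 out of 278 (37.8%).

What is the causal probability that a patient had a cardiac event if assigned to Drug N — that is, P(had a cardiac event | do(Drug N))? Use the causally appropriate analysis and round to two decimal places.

0.23

Blood pressure here is a post-treatment variable shaped by the drug; conditioning on it would introduce bias rather than remove it. The overall comparison is the causal one.
So P(outcome | do(Drug N)) is just the pooled rate for Drug N: 111/480 = 0.231.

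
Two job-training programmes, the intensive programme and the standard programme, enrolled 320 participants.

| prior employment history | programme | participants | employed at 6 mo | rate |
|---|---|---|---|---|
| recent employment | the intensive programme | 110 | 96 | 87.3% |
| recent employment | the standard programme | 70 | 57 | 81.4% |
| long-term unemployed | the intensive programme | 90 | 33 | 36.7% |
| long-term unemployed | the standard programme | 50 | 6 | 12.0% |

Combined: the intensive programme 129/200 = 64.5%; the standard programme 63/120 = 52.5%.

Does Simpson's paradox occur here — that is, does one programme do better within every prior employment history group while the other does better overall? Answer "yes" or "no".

Within each prior employment history level (recent employment 87.3% vs 81.4%; long-term unemployed 36.7% vs 12.0%), the intensive programme has the higher rate every time. Pooled: 64.5% vs 52.5% — the intensive programme has the higher rate overall. They agree.

no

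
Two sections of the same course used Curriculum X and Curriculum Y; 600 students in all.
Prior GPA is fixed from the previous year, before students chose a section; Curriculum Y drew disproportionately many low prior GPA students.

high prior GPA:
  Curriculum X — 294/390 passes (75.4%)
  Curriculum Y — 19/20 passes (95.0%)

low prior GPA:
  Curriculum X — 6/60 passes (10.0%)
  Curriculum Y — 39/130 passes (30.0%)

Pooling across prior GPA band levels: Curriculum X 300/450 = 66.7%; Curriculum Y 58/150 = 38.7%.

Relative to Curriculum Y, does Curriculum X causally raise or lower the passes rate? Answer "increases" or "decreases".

Within every prior GPA band level Curriculum Y has the higher rate, yet pooled Curriculum X does — Simpson's reversal.
Since prior GPA band is a pre-existing factor (not a product of the teaching method) and it affects the outcome on its own, it is a confounder. The stratified rates, not the pooled rate, identify the causal effect.
Within each level — high prior GPA: 75.4% vs 95.0%; low prior GPA: 10.0% vs 30.0% — Curriculum Y is higher every time.

decreases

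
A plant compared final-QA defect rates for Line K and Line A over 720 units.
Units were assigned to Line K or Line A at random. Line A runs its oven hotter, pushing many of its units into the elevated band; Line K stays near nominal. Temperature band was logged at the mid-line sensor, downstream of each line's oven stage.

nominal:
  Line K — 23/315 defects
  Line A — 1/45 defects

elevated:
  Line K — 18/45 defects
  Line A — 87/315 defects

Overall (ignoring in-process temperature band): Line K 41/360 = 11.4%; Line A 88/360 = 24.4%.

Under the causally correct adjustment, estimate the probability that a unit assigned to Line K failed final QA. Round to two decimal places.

0.11

In-process temperature band lies on the pathway line → in-process temperature band → outcome, so adjusting for it blocks the indirect effect. For the total causal effect of line, use the unadjusted pooled rates.
So P(outcome | do(Line K)) is just the pooled rate for Line K: 41/360 = 0.114.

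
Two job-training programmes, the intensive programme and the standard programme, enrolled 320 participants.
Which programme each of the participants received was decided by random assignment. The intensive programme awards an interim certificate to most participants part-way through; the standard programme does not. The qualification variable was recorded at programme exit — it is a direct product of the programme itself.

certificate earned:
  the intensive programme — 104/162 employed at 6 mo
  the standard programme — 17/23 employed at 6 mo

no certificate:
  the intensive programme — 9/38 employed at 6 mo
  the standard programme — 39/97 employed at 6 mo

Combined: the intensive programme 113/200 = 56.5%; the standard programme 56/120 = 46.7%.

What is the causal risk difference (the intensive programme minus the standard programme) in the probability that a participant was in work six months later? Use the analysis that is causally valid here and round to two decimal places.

Stratifying would compare programmes among participants the programmes themselves sorted into qualification attained during the programme groups — a form of selection on an intermediate. The unconditioned pooled rates give the total causal effect.
The causal difference is the pooled difference: 0.565 − 0.467 = +0.098.

+0.10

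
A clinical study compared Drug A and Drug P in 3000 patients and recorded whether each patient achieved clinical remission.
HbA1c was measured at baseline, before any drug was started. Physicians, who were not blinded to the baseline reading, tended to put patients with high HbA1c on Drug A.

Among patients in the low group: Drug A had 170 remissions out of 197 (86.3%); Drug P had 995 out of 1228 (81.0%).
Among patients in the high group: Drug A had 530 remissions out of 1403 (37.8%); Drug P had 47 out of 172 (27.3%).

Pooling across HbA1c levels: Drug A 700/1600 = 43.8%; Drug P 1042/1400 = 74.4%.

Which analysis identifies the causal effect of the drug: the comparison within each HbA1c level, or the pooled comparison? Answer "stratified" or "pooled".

The imbalance in HbA1c arose from how patients were allocated, not from anything the drug did; and HbA1c independently affects the outcome. The pooled gap is confounded — condition on HbA1c.
Within each level — low: 86.3% vs 81.0%; high: 37.8% vs 27.3% — Drug A is higher every time.

stratified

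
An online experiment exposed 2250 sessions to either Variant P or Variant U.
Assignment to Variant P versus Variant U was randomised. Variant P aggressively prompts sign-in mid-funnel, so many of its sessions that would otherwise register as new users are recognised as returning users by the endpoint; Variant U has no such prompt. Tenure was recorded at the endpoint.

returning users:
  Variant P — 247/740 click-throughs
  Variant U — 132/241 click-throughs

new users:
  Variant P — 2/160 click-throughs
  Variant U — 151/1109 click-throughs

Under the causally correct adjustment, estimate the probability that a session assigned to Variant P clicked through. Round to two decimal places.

0.28

User tenure is downstream of the variant. One should not condition on a consequence of treatment, so the overall rates are the right comparison.
So P(outcome | do(Variant P)) is just the pooled rate for Variant P: 249/900 = 0.277.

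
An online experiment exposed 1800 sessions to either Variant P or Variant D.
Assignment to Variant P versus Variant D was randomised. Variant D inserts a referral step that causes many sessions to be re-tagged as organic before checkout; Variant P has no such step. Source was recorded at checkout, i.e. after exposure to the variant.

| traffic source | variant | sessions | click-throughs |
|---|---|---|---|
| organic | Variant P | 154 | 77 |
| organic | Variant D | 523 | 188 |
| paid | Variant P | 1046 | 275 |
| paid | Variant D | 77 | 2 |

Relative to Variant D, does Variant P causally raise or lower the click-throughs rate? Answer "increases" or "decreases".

Within every traffic source level Variant P has the higher rate, yet pooled Variant D does — Simpson's reversal.
Traffic source lies on the pathway variant → traffic source → outcome, so adjusting for it blocks the indirect effect. For the total causal effect of variant, use the unadjusted pooled rates.
Pooled: Variant P 29.3% vs Variant D 31.7%; Variant D is higher overall.

decreases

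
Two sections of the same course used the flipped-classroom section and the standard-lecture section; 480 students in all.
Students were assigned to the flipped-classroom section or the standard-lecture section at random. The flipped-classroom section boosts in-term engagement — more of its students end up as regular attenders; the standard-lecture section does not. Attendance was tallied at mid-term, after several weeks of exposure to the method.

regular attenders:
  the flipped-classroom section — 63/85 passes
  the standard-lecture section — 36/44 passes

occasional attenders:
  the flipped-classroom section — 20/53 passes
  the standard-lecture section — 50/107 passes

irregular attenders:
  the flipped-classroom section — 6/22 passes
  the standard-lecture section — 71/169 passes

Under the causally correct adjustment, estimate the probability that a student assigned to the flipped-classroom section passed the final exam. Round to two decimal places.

Mid-term attendance is downstream of the teaching method. One should not condition on a consequence of treatment, so the overall rates are the right comparison.
So P(outcome | do(the flipped-classroom section)) is just the pooled rate for the flipped-classroom section: 89/160 = 0.556.

0.56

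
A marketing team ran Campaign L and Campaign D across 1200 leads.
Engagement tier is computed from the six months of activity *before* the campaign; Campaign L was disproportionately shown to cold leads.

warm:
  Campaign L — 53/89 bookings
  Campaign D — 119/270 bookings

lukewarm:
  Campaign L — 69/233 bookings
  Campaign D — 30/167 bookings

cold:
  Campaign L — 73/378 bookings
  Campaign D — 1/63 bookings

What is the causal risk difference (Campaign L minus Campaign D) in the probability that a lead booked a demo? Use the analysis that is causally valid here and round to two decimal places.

+0.15

Since engagement tier is a pre-existing factor (not a product of the campaign) and it affects the outcome on its own, it is a confounder. The stratified rates, not the pooled rate, identify the causal effect.
Adjusting over the population distribution of engagement tier: 0.299·(0.596−0.441) + 0.333·(0.296−0.180) + 0.367·(0.193−0.016) = +0.150.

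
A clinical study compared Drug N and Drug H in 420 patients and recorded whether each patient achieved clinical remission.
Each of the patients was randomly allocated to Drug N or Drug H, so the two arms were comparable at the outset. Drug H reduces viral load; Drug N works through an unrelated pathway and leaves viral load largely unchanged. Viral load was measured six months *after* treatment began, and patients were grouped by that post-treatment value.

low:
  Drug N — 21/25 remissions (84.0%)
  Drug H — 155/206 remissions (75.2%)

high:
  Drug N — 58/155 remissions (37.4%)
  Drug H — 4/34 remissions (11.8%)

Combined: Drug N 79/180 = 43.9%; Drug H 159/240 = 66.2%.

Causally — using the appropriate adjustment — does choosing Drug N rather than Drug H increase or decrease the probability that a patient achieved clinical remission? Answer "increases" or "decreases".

The stratified and pooled comparisons disagree (Drug N wins within each viral load; Drug H wins overall), so the answer turns on the causal role of viral load.
Viral load here is a post-treatment variable shaped by the drug; conditioning on it would introduce bias rather than remove it. The overall comparison is the causal one.
Pooled: Drug N 43.9% vs Drug H 66.2%; Drug H is higher overall.

decreases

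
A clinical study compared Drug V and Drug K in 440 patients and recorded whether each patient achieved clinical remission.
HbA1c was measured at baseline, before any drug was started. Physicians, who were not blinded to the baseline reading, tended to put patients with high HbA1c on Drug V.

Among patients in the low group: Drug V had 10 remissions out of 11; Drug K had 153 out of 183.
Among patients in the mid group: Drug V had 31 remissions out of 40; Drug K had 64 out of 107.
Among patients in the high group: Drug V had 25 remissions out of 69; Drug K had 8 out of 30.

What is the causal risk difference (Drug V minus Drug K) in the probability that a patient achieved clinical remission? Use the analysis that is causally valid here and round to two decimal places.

Nothing the drug does changes HbA1c; the imbalance is an allocation artefact. With HbA1c also predicting the outcome, the pooled figure is confounded, and the within-stratum comparison is the causal one.
Adjusting over the population distribution of HbA1c: 0.441·(0.909−0.836) + 0.334·(0.775−0.598) + 0.225·(0.362−0.267) = +0.113.

+0.11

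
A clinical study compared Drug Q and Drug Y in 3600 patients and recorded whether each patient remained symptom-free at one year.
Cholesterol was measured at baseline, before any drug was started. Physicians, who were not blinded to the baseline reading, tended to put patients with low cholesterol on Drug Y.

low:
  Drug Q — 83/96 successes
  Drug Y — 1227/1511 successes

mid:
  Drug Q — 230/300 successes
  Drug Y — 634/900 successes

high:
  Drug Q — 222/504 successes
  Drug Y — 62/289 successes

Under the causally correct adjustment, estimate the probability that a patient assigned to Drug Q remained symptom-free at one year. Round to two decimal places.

0.74

Within every cholesterol level Drug Q has the higher rate, yet pooled Drug Y does — Simpson's reversal.
The imbalance in cholesterol arose from how patients were allocated, not from anything the drug did; and cholesterol independently affects the outcome. The pooled gap is confounded — condition on cholesterol.
Standardising Drug Q to the population cholesterol mix: 0.446·83/96 + 0.333·230/300 + 0.220·222/504 = 0.739.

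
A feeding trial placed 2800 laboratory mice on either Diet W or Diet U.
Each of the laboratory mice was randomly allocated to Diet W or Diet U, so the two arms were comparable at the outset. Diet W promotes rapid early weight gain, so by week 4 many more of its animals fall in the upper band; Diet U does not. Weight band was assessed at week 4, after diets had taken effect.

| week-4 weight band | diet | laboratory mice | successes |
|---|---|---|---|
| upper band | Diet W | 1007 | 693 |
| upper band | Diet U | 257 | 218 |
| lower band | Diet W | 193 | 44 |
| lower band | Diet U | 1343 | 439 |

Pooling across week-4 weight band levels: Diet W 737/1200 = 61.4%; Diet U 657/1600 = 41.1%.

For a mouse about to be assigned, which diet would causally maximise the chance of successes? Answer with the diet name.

Diet W

Week-4 weight band lies on the pathway diet → week-4 weight band → outcome, so adjusting for it blocks the indirect effect. For the total causal effect of diet, use the unadjusted pooled rates.
Pooled: Diet W 61.4% vs Diet U 41.1%; Diet W is higher overall.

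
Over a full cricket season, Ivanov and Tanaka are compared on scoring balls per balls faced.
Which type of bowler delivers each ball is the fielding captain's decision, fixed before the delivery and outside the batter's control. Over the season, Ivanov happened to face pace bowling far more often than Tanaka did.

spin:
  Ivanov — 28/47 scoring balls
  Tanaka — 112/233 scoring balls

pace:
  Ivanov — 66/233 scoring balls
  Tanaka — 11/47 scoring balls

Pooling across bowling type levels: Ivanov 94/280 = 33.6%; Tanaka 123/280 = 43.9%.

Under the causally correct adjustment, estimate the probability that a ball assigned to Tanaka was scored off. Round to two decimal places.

Within every bowling type level Ivanov has the higher rate, yet pooled Tanaka does — Simpson's reversal.
The imbalance in bowling type arose from how balls faced were allocated, not from anything the player did; and bowling type independently affects the outcome. The pooled gap is confounded — condition on bowling type.
Standardising Tanaka to the population bowling type mix: 0.500·112/233 + 0.500·11/47 = 0.357.

0.36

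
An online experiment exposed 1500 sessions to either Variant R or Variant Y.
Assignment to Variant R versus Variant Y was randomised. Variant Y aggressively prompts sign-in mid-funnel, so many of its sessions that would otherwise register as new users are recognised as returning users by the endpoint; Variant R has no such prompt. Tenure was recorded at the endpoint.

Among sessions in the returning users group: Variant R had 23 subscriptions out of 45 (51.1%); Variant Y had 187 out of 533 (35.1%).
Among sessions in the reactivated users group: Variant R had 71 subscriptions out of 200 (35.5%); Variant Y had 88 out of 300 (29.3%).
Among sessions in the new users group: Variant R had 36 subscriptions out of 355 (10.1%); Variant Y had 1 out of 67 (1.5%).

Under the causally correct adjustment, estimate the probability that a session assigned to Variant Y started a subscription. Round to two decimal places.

Variant R is higher inside every user tenure stratum but Variant Y is higher in aggregate. Whether to stratify depends on how user tenure relates to the variant.
User tenure here is a post-treatment variable shaped by the variant; conditioning on it would introduce bias rather than remove it. The overall comparison is the causal one.
So P(outcome | do(Variant Y)) is just the pooled rate for Variant Y: 276/900 = 0.307.

0.31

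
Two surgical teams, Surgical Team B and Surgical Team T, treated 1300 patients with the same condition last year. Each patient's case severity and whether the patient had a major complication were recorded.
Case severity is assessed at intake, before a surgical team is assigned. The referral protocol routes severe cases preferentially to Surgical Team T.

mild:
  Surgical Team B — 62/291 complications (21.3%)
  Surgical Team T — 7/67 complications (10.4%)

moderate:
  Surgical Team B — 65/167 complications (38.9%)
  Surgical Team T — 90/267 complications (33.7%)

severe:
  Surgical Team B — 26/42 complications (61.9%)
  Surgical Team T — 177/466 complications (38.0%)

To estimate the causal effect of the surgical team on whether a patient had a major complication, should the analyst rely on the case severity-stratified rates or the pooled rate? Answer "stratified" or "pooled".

stratified

The case severity-specific comparison favours Surgical Team T throughout, but the pooled figures favour Surgical Team B. The question is whether to condition on case severity.
The imbalance in case severity arose from how patients were allocated, not from anything the surgical team did; and case severity independently affects the outcome. The pooled gap is confounded — condition on case severity.
Within each level — mild: 21.3% vs 10.4%; moderate: 38.9% vs 33.7%; severe: 61.9% vs 38.0% — Surgical Team T is lower every time.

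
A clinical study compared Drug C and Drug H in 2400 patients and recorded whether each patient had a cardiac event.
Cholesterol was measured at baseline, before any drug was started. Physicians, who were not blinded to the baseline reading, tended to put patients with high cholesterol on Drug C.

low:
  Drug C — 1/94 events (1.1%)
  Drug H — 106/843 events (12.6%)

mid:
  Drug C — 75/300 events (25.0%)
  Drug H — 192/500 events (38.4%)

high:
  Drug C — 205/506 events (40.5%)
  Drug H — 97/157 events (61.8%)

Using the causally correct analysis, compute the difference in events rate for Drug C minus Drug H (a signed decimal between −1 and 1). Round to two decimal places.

-0.15

Within every cholesterol level Drug C has the lower rate, yet pooled Drug H does — Simpson's reversal.
Since cholesterol is a pre-existing factor (not a product of the drug) and it affects the outcome on its own, it is a confounder. The stratified rates, not the pooled rate, identify the causal effect.
Adjusting over the population distribution of cholesterol: 0.390·(0.011−0.126) + 0.333·(0.250−0.384) + 0.276·(0.405−0.618) = -0.148.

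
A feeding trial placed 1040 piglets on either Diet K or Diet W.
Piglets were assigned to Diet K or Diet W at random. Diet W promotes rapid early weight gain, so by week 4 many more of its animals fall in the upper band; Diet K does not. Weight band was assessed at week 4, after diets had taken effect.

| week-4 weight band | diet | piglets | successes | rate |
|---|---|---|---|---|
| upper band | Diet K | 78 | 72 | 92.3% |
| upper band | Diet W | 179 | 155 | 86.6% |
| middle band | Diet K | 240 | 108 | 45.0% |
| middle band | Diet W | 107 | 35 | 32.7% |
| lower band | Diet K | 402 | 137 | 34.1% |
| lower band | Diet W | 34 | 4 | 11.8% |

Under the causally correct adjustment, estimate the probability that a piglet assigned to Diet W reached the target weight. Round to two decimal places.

Week-4 weight band lies on the pathway diet → week-4 weight band → outcome, so adjusting for it blocks the indirect effect. For the total causal effect of diet, use the unadjusted pooled rates.
So P(outcome | do(Diet W)) is just the pooled rate for Diet W: 194/320 = 0.606.

0.61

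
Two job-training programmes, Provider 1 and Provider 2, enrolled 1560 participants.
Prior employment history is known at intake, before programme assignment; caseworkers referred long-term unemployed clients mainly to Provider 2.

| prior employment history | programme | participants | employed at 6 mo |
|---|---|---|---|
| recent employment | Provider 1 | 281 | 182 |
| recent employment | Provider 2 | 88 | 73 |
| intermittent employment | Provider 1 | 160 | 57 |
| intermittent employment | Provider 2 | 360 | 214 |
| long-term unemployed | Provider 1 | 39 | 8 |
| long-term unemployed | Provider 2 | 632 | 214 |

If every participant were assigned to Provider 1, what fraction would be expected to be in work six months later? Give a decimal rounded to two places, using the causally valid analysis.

0.36

The stratified and pooled comparisons disagree (Provider 2 wins within each prior employment history; Provider 1 wins overall), so the answer turns on the causal role of prior employment history.
Here prior employment history is a common cause — it drives both which programme a case falls under and the outcome. The crude comparison mixes populations; the stratum-specific rates are the causally relevant ones.
Standardising Provider 1 to the population prior employment history mix: 0.237·182/281 + 0.333·57/160 + 0.430·8/39 = 0.360.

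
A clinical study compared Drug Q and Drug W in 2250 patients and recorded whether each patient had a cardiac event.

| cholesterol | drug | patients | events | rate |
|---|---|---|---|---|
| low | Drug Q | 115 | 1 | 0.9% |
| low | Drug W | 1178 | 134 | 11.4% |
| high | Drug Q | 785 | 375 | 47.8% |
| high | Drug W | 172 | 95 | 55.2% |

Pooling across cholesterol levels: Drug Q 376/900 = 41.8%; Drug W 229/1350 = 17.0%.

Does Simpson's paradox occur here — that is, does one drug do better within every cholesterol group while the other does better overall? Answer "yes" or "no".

yes

Within each cholesterol level (low 0.9% vs 11.4%; high 47.8% vs 55.2%), Drug Q has the lower rate every time. Pooled: 41.8% vs 17.0% — Drug W has the lower rate overall. The two comparisons disagree.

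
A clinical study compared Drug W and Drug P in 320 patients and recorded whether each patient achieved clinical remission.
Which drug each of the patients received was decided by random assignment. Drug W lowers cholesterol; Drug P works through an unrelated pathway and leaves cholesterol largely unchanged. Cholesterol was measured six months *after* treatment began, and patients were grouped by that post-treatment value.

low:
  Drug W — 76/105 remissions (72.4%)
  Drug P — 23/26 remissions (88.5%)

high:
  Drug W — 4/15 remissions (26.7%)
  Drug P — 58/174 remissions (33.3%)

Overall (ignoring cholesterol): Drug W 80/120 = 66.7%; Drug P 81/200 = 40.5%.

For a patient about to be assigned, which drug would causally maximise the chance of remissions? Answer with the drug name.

The distribution of cholesterol is itself part of what the drug does — it is an intermediate outcome. Holding it fixed would remove that part of the effect; the total effect is the pooled difference.
Pooled: Drug W 66.7% vs Drug P 40.5%; Drug W is higher overall.

Drug W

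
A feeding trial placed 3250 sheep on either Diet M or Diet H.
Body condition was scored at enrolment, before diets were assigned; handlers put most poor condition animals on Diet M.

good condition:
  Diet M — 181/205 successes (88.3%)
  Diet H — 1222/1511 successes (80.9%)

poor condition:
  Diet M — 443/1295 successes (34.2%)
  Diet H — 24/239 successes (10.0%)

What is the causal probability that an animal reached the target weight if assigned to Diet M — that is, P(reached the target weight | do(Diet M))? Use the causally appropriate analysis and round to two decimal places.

0.63

The stratified and pooled comparisons disagree (Diet M wins within each starting body condition; Diet H wins overall), so the answer turns on the causal role of starting body condition.
Since starting body condition is a pre-existing factor (not a product of the diet) and it affects the outcome on its own, it is a confounder. The stratified rates, not the pooled rate, identify the causal effect.
Standardising Diet M to the population starting body condition mix: 0.528·181/205 + 0.472·443/1295 = 0.628.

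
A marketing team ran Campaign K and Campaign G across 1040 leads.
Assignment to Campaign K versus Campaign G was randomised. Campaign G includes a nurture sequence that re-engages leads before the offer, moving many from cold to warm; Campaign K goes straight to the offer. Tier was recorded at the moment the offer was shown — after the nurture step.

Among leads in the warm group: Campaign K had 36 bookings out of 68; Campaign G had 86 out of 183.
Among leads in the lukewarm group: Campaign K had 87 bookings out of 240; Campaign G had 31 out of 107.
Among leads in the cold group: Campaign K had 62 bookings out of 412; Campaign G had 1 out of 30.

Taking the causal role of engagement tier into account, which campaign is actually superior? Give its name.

Engagement tier is recorded after the campaign and is itself shifted by it — it sits on the causal path from campaign to outcome. Conditioning on a mediator would strip out part of the effect we want; the pooled comparison gives the total causal effect.
Pooled: Campaign K 25.7% vs Campaign G 36.9%; Campaign G is higher overall.

Campaign G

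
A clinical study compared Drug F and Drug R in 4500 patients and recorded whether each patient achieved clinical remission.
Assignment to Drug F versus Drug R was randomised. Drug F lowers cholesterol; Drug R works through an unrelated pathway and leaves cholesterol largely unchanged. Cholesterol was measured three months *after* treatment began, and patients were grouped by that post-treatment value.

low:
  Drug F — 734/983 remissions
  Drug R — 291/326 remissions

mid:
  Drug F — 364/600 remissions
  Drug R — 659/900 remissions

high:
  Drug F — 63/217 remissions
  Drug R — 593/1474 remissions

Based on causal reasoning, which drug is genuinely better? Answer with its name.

Stratifying would compare drugs among patients the drugs themselves sorted into cholesterol groups — a form of selection on an intermediate. The unconditioned pooled rates give the total causal effect.
Pooled: Drug F 64.5% vs Drug R 57.1%; Drug F is higher overall.

Drug F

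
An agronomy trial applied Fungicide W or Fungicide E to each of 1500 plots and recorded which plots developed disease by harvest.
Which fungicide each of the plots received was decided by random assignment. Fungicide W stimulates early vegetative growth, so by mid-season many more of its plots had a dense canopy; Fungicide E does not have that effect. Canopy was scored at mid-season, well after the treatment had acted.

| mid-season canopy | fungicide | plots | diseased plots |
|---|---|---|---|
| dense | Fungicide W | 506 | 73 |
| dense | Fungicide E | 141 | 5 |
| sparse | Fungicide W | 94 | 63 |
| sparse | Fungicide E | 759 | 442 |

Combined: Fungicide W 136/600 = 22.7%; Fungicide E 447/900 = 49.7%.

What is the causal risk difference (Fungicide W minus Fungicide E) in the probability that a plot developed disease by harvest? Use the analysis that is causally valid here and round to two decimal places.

-0.27

The stratified and pooled comparisons disagree (Fungicide E wins within each mid-season canopy; Fungicide W wins overall), so the answer turns on the causal role of mid-season canopy.
Mid-season canopy lies on the pathway fungicide → mid-season canopy → outcome, so adjusting for it blocks the indirect effect. For the total causal effect of fungicide, use the unadjusted pooled rates.
The causal difference is the pooled difference: 0.227 − 0.497 = -0.270.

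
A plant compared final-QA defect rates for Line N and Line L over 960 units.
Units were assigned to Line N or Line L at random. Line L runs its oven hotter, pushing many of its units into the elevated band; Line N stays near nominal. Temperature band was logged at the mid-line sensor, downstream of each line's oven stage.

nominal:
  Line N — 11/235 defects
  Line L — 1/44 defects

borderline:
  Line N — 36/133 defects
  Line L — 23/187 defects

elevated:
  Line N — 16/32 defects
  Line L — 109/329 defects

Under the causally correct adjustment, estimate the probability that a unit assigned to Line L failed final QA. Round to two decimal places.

0.24

Because the line influences in-process temperature band, in-process temperature band is a post-treatment mediator, not a confounder. Stratifying on it would bias the estimate; the causal effect is the crude pooled difference.
So P(outcome | do(Line L)) is just the pooled rate for Line L: 133/560 = 0.237.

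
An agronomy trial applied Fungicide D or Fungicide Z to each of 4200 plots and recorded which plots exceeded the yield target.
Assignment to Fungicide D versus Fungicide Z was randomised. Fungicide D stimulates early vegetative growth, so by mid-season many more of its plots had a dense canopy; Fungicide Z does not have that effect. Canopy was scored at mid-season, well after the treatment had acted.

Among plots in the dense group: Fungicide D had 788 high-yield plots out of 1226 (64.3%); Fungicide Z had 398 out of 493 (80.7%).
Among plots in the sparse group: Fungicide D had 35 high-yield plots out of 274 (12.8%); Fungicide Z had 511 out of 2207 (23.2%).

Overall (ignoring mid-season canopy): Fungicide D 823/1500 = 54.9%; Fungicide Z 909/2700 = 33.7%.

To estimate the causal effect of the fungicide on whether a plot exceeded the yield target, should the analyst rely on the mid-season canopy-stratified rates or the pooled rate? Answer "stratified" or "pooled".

Because the fungicide influences mid-season canopy, mid-season canopy is a post-treatment mediator, not a confounder. Stratifying on it would bias the estimate; the causal effect is the crude pooled difference.
Pooled: Fungicide D 54.9% vs Fungicide Z 33.7%; Fungicide D is higher overall.

pooled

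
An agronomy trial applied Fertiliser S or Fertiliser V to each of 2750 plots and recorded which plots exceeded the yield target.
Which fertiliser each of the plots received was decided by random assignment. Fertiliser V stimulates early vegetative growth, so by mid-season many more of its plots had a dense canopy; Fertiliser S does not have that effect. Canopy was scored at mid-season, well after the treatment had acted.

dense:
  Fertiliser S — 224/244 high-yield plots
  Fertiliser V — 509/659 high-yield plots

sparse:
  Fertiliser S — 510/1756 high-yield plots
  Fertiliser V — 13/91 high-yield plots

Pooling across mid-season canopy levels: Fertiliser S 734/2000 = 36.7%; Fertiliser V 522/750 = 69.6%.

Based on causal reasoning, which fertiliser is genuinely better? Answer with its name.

Fertiliser V

Stratifying would compare fertilisers among plots the fertilisers themselves sorted into mid-season canopy groups — a form of selection on an intermediate. The unconditioned pooled rates give the total causal effect.
Pooled: Fertiliser S 36.7% vs Fertiliser V 69.6%; Fertiliser V is higher overall.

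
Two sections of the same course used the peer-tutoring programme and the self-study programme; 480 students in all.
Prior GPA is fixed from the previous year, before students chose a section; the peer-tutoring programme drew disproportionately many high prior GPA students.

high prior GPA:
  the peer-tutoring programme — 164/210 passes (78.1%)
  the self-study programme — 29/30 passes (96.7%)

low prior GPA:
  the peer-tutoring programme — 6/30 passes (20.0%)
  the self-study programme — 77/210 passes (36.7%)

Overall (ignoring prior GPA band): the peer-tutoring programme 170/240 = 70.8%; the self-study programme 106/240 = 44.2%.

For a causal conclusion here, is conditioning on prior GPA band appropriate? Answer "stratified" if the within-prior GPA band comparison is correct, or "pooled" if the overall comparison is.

stratified

Prior GPA band differs across teaching methods for reasons unrelated to any effect of the teaching method itself, and it separately predicts the outcome — a classic confounder. We must compare within prior GPA band levels.
Within each level — high prior GPA: 78.1% vs 96.7%; low prior GPA: 20.0% vs 36.7% — the self-study programme is higher every time.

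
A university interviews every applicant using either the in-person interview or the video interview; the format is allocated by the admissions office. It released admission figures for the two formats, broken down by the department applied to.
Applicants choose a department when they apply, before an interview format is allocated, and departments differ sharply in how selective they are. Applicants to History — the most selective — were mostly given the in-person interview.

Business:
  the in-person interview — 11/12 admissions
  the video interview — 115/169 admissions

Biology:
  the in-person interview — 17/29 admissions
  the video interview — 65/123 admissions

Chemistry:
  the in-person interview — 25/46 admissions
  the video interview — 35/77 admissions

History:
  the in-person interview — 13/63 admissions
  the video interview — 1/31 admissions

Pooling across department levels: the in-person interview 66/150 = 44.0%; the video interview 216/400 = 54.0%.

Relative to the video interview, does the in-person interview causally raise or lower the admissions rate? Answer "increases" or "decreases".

Within every department level the in-person interview has the higher rate, yet pooled the video interview does — Simpson's reversal.
Nothing the interview format does changes department; the imbalance is an allocation artefact. With department also predicting the outcome, the pooled figure is confounded, and the within-stratum comparison is the causal one.
Within each level — Business: 91.7% vs 68.0%; Biology: 58.6% vs 52.8%; Chemistry: 54.3% vs 45.5%; History: 20.6% vs 3.2% — the in-person interview is higher every time.

increases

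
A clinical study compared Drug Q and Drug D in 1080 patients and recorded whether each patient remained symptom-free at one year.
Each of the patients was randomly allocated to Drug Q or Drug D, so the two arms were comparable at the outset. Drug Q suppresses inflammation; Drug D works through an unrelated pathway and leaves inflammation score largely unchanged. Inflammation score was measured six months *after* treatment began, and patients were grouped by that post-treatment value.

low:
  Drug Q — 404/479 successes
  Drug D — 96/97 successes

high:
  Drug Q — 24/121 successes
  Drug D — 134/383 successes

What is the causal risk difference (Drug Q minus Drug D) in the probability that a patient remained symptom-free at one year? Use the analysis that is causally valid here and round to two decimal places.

+0.23

Stratifying would compare drugs among patients the drugs themselves sorted into inflammation score groups — a form of selection on an intermediate. The unconditioned pooled rates give the total causal effect.
The causal difference is the pooled difference: 0.713 − 0.479 = +0.234.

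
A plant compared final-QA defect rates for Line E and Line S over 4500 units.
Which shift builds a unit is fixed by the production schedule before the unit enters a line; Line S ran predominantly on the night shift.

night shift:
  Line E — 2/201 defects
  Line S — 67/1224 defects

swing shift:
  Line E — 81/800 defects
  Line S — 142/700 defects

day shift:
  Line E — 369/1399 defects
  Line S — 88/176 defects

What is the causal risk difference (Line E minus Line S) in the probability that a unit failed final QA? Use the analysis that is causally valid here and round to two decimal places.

Within every shift level Line E has the lower rate, yet pooled Line S does — Simpson's reversal.
Since shift is a pre-existing factor (not a product of the line) and it affects the outcome on its own, it is a confounder. The stratified rates, not the pooled rate, identify the causal effect.
Adjusting over the population distribution of shift: 0.317·(0.010−0.055) + 0.333·(0.101−0.203) + 0.350·(0.264−0.500) = -0.131.

-0.13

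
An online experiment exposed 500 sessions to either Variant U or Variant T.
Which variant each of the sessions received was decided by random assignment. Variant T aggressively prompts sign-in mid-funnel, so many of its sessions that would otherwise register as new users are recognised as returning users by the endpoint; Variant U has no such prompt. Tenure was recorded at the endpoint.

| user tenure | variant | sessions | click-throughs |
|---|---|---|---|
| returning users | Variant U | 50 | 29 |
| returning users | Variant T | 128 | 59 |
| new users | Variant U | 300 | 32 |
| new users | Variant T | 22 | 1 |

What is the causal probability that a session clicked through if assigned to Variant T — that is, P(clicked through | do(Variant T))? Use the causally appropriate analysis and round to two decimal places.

0.40

The stratified and pooled comparisons disagree (Variant U wins within each user tenure; Variant T wins overall), so the answer turns on the causal role of user tenure.
User tenure is downstream of the variant. One should not condition on a consequence of treatment, so the overall rates are the right comparison.
So P(outcome | do(Variant T)) is just the pooled rate for Variant T: 60/150 = 0.400.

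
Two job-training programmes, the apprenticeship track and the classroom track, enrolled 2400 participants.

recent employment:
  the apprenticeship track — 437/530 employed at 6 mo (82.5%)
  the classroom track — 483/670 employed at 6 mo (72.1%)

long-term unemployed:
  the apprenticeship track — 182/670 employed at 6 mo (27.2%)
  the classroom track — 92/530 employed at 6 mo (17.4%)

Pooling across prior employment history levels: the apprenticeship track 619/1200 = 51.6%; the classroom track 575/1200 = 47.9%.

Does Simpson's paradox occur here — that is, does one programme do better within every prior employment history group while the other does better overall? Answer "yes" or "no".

no

Within each prior employment history level (recent employment 82.5% vs 72.1%; long-term unemployed 27.2% vs 17.4%), the apprenticeship track has the higher rate every time. Pooled: 51.6% vs 47.9% — the apprenticeship track has the higher rate overall. They agree.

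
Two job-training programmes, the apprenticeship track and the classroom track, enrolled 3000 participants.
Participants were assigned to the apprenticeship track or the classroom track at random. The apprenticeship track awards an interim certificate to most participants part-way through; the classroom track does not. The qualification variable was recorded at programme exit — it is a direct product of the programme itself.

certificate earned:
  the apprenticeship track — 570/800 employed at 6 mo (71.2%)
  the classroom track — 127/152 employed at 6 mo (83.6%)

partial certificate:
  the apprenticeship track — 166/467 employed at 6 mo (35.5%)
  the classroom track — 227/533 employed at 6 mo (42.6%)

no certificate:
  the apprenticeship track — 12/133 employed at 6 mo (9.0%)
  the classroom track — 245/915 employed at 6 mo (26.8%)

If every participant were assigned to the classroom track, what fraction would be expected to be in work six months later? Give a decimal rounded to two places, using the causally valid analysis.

Qualification attained during the programme is downstream of the programme. One should not condition on a consequence of treatment, so the overall rates are the right comparison.
So P(outcome | do(the classroom track)) is just the pooled rate for the classroom track: 599/1600 = 0.374.

0.37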